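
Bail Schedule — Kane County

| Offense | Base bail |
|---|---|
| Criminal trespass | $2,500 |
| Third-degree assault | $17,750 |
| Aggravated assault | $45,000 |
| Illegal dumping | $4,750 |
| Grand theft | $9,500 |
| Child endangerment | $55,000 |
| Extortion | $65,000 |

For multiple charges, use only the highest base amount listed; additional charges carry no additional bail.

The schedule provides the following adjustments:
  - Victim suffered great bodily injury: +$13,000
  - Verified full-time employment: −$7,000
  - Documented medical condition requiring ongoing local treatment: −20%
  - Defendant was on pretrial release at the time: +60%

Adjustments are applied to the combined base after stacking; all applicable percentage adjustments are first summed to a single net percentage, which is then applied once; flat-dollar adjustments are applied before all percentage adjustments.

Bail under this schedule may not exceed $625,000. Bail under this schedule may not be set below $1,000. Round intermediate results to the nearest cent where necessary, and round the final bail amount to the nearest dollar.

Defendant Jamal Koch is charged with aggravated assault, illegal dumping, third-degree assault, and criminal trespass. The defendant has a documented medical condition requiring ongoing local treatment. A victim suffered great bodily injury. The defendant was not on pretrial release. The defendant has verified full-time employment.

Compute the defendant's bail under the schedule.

Base amounts from the schedule: aggravated assault $45,000; illegal dumping $4,750; third-degree assault $17,750; criminal trespass $2,500.
Stacking rule: use the highest base only. Highest is aggravated assault at $45,000. Combined base = $45,000.
Victim suffered great bodily injury (+$13,000 flat): $45,000 + $13,000 = $58,000.
Verified full-time employment (−$7,000 flat): $58,000 − $7,000 = $51,000.
Documented medical condition requiring ongoing local treatment (−20%): $51,000 × 0.8 = $40,800.
$40,800 is within the $625,000 maximum.
$40,800 is at or above the $1,000 minimum.

$40,800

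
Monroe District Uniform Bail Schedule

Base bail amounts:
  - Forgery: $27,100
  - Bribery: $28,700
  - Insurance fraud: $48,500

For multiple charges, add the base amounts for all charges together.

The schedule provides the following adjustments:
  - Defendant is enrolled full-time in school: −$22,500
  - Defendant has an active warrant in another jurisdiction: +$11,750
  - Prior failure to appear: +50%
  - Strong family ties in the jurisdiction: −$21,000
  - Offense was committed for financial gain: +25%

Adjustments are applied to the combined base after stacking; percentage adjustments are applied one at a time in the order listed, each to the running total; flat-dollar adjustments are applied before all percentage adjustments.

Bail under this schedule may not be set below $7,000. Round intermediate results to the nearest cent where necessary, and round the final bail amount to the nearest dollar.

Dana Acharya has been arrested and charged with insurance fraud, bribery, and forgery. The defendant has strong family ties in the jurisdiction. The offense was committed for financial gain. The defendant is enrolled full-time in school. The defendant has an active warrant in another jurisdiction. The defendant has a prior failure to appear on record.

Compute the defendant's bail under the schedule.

$136,031

Base amounts from the schedule: insurance fraud $48,500; bribery $28,700; forgery $27,100.
Stacking rule: sum of all bases. $48,500 + $28,700 + $27,100 = $104,300.
Defendant is enrolled full-time in school (−$22,500 flat): $104,300 − $22,500 = $81,800.
Defendant has an active warrant in another jurisdiction (+$11,750 flat): $81,800 + $11,750 = $93,550.
Strong family ties in the jurisdiction (−$21,000 flat): $93,550 − $21,000 = $72,550.
Prior failure to appear (+50%): $72,550 × 1.5 = $108,825.
Offense was committed for financial gain (+25%): $108,825 × 1.25 = $136,031.25.
$136,031.25 is at or above the $7,000 minimum.
Rounded to the nearest dollar: $136,031.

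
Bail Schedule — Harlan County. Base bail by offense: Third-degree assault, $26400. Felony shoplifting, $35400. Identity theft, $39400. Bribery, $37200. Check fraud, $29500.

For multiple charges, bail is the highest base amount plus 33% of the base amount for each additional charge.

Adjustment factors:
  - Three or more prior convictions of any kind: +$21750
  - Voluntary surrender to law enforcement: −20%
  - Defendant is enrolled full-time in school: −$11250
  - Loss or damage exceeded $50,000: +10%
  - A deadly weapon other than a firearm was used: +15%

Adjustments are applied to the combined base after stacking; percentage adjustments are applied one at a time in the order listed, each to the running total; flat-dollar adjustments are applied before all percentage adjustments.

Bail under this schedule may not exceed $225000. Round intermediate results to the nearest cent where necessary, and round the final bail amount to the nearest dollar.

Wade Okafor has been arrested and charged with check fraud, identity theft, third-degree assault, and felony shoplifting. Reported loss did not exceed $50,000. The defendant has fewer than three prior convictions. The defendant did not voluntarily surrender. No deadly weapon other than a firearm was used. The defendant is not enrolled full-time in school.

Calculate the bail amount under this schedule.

Base amounts from the schedule: check fraud $29500; identity theft $39400; third-degree assault $26400; felony shoplifting $35400.
Stacking rule: highest base plus 33% of each additional charge. Highest is identity theft at $39400. Additional: $29500 × 33% = $9735; $26400 × 33% = $8712; $35400 × 33% = $11682. Combined base = $39400 + $30129 = $69529.
No adjustment factors apply to this defendant.
$69529 is within the $225000 maximum.

$69529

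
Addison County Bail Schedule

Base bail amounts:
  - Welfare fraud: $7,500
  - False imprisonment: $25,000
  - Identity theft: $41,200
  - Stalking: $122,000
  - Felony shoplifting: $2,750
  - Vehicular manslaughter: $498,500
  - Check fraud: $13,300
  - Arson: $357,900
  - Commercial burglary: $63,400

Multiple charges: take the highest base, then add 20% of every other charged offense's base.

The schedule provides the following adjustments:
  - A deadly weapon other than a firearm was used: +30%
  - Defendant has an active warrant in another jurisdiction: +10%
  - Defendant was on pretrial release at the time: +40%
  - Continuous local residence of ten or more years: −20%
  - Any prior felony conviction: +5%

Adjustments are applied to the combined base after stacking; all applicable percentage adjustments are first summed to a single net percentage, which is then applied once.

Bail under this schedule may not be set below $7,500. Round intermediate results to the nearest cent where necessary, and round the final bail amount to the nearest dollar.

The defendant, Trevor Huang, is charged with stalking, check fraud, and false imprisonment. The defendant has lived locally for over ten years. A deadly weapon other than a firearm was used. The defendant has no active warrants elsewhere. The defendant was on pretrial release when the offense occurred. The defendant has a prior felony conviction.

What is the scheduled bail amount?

$200,973

Base amounts from the schedule: stalking $122,000; check fraud $13,300; false imprisonment $25,000.
Stacking rule: highest base plus 20% of each additional charge. Highest is stalking at $122,000. Additional: $13,300 × 20% = $2,660; $25,000 × 20% = $5,000. Combined base = $122,000 + $7,660 = $129,660.
Net percentage adjustment: +30% +40% −20% +5% = +55%. $129,660 × 1.55 = $200,973.
$200,973 is at or above the $7,500 minimum.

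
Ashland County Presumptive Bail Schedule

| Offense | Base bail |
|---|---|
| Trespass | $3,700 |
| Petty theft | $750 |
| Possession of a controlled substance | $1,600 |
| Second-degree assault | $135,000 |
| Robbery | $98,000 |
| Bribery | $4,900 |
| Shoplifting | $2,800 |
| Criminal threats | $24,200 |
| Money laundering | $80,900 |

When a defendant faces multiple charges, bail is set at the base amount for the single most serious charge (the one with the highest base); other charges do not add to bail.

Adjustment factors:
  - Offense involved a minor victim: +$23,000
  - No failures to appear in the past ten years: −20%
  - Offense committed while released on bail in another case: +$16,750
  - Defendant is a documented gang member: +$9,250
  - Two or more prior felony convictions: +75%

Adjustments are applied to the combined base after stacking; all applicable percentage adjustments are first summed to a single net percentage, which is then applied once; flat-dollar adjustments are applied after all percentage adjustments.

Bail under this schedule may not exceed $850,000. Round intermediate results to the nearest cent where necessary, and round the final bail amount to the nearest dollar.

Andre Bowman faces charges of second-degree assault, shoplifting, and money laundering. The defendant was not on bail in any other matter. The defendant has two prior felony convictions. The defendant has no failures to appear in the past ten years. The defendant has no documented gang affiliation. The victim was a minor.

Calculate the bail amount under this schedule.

Base amounts from the schedule: second-degree assault $135,000; shoplifting $2,800; money laundering $80,900.
Stacking rule: use the highest base only. Highest is second-degree assault at $135,000. Combined base = $135,000.
Net percentage adjustment: −20% +75% = +55%. $135,000 × 1.55 = $209,250.
Offense involved a minor victim (+$23,000 flat): $209,250 + $23,000 = $232,250.
$232,250 is within the $850,000 maximum.

$232,250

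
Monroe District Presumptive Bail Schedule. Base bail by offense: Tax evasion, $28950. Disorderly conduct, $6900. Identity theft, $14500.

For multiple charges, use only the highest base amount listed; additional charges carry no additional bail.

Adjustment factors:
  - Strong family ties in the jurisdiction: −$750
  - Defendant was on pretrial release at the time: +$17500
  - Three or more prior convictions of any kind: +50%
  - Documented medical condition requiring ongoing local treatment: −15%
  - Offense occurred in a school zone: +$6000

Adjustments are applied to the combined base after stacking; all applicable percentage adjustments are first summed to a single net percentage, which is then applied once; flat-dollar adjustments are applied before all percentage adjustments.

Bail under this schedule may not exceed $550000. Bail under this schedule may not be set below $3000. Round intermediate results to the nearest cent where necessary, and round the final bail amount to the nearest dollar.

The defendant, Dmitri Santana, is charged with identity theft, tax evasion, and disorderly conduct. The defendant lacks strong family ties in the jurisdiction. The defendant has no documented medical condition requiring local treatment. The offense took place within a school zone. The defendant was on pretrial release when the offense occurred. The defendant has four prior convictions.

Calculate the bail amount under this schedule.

$78675

Base amounts from the schedule: identity theft $14500; tax evasion $28950; disorderly conduct $6900.
Stacking rule: use the highest base only. Highest is tax evasion at $28950. Combined base = $28950.
Defendant was on pretrial release at the time (+$17500 flat): $28950 + $17500 = $46450.
Offense occurred in a school zone (+$6000 flat): $46450 + $6000 = $52450.
Three or more prior convictions of any kind (+50%): $52450 × 1.5 = $78675.
$78675 is within the $550000 maximum.
$78675 is at or above the $3000 minimum.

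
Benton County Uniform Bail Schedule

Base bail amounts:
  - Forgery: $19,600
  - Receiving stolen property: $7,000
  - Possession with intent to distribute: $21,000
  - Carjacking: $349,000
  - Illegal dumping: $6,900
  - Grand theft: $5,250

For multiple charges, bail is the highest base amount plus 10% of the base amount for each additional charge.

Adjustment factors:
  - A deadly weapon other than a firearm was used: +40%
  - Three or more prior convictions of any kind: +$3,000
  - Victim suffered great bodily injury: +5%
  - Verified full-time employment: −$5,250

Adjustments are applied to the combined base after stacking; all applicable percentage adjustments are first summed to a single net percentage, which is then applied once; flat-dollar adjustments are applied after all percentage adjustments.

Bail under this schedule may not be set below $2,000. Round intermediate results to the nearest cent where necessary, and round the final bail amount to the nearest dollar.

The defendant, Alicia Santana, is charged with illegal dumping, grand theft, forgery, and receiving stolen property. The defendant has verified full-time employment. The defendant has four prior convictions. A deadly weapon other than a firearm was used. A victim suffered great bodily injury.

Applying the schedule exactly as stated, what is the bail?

Base amounts from the schedule: illegal dumping $6,900; grand theft $5,250; forgery $19,600; receiving stolen property $7,000.
Stacking rule: highest base plus 10% of each additional charge. Highest is forgery at $19,600. Additional: $6,900 × 10% = $690; $5,250 × 10% = $525; $7,000 × 10% = $700. Combined base = $19,600 + $1,915 = $21,515.
Net percentage adjustment: +40% +5% = +45%. $21,515 × 1.45 = $31,196.75.
Three or more prior convictions of any kind (+$3,000 flat): $31,196.75 + $3,000 = $34,196.75.
Verified full-time employment (−$5,250 flat): $34,196.75 − $5,250 = $28,946.75.
$28,946.75 is at or above the $2,000 minimum.
Rounded to the nearest dollar: $28,947.

$28,947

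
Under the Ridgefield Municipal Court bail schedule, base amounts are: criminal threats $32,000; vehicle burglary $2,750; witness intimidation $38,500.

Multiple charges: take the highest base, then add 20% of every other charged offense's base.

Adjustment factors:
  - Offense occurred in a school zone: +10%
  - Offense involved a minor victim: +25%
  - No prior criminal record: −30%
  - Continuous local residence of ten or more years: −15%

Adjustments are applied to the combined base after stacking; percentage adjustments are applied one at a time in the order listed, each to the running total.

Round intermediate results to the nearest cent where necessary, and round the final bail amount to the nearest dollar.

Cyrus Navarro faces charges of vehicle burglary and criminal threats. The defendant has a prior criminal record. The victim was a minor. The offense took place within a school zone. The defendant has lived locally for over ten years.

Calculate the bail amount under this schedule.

Base amounts from the schedule: vehicle burglary $2,750; criminal threats $32,000.
Stacking rule: highest base plus 20% of each additional charge. Highest is criminal threats at $32,000. Additional: $2,750 × 20% = $550. Combined base = $32,000 + $550 = $32,550.
Offense occurred in a school zone (+10%): $32,550 × 1.1 = $35,805.
Offense involved a minor victim (+25%): $35,805 × 1.25 = $44,756.25.
Continuous local residence of ten or more years (−15%): $44,756.25 × 0.85 = $38,042.81.
Rounded to the nearest dollar: $38,043.

$38,043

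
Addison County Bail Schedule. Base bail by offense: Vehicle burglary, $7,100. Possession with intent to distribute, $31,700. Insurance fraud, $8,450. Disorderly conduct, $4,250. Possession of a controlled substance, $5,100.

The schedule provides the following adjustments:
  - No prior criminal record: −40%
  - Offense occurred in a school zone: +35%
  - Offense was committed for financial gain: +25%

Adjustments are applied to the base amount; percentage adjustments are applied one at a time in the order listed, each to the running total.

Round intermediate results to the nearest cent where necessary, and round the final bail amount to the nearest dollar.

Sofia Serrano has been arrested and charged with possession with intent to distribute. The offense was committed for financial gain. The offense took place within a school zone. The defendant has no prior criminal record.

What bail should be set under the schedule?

$32,096

Base amounts from the schedule: possession with intent to distribute $31,700.
Single charge. Combined base = $31,700.
No prior criminal record (−40%): $31,700 × 0.6 = $19,020.
Offense occurred in a school zone (+35%): $19,020 × 1.35 = $25,677.
Offense was committed for financial gain (+25%): $25,677 × 1.25 = $32,096.25.
Rounded to the nearest dollar: $32,096.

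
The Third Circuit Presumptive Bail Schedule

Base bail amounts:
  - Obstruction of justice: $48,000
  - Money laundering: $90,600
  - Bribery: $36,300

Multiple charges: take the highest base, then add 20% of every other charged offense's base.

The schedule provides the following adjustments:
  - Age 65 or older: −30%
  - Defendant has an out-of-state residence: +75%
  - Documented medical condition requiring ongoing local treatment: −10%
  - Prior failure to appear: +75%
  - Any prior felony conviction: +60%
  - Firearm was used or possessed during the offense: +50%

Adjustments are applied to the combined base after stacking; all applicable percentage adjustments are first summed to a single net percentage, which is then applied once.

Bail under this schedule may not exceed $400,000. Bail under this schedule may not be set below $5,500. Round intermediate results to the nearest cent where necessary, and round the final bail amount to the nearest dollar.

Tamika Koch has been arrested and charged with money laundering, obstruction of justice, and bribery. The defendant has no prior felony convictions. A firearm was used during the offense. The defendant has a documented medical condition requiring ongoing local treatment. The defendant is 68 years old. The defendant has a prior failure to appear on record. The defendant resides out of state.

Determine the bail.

Base amounts from the schedule: money laundering $90,600; obstruction of justice $48,000; bribery $36,300.
Stacking rule: highest base plus 20% of each additional charge. Highest is money laundering at $90,600. Additional: $48,000 × 20% = $9,600; $36,300 × 20% = $7,260. Combined base = $90,600 + $16,860 = $107,460.
Net percentage adjustment: −30% +75% −10% +75% +50% = +160%. $107,460 × 2.6 = $279,396.
$279,396 is within the $400,000 maximum.
$279,396 is at or above the $5,500 minimum.

$279,396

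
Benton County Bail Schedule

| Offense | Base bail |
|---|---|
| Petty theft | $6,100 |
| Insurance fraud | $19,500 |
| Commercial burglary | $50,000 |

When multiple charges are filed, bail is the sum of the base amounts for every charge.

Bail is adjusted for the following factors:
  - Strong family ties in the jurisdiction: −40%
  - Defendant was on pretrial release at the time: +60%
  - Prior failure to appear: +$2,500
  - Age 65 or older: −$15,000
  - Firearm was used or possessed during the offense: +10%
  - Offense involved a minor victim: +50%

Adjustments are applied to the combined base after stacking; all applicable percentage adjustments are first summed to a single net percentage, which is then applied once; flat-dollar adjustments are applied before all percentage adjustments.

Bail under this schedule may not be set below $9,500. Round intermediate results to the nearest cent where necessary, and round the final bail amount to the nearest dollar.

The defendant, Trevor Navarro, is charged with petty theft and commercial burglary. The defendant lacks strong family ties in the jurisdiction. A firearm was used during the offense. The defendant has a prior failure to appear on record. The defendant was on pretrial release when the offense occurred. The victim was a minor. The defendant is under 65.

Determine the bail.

$128,920

Base amounts from the schedule: petty theft $6,100; commercial burglary $50,000.
Stacking rule: sum of all bases. $6,100 + $50,000 = $56,100.
Prior failure to appear (+$2,500 flat): $56,100 + $2,500 = $58,600.
Net percentage adjustment: +60% +10% +50% = +120%. $58,600 × 2.2 = $128,920.
$128,920 is at or above the $9,500 minimum.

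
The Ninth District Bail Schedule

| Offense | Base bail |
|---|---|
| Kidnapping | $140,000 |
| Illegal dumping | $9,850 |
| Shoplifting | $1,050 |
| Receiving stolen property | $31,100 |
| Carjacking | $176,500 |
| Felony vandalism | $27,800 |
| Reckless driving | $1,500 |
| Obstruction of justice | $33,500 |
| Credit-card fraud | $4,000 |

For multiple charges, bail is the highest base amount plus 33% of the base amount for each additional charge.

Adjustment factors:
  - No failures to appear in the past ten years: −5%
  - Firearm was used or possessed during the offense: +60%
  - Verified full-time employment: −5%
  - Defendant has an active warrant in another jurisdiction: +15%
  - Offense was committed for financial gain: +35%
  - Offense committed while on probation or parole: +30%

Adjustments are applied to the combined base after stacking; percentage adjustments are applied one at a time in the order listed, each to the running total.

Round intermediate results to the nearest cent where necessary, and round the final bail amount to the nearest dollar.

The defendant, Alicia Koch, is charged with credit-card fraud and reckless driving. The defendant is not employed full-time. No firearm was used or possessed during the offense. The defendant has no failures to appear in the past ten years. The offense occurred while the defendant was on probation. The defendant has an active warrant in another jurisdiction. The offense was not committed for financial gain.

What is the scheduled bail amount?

Base amounts from the schedule: credit-card fraud $4,000; reckless driving $1,500.
Stacking rule: highest base plus 33% of each additional charge. Highest is credit-card fraud at $4,000. Additional: $1,500 × 33% = $495. Combined base = $4,000 + $495 = $4,495.
No failures to appear in the past ten years (−5%): $4,495 × 0.95 = $4,270.25.
Defendant has an active warrant in another jurisdiction (+15%): $4,270.25 × 1.15 = $4,910.79.
Offense committed while on probation or parole (+30%): $4,910.79 × 1.3 = $6,384.03.
Rounded to the nearest dollar: $6,384.

$6,384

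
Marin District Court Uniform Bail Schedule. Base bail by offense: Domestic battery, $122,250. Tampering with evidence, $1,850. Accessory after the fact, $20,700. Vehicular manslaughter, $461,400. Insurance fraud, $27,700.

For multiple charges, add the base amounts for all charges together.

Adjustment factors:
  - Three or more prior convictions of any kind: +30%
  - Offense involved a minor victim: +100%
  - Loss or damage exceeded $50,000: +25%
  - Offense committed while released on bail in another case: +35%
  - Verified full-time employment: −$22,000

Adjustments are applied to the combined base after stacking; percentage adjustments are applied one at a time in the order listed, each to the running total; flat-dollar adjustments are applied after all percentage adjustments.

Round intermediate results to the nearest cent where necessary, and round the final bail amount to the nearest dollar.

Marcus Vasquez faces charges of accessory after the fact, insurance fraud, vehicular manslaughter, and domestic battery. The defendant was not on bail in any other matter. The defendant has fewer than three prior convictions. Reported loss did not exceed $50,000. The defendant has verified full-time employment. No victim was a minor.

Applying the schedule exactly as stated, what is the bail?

$610,050

Base amounts from the schedule: accessory after the fact $20,700; insurance fraud $27,700; vehicular manslaughter $461,400; domestic battery $122,250.
Stacking rule: sum of all bases. $20,700 + $27,700 + $461,400 + $122,250 = $632,050.
Verified full-time employment (−$22,000 flat): $632,050 − $22,000 = $610,050.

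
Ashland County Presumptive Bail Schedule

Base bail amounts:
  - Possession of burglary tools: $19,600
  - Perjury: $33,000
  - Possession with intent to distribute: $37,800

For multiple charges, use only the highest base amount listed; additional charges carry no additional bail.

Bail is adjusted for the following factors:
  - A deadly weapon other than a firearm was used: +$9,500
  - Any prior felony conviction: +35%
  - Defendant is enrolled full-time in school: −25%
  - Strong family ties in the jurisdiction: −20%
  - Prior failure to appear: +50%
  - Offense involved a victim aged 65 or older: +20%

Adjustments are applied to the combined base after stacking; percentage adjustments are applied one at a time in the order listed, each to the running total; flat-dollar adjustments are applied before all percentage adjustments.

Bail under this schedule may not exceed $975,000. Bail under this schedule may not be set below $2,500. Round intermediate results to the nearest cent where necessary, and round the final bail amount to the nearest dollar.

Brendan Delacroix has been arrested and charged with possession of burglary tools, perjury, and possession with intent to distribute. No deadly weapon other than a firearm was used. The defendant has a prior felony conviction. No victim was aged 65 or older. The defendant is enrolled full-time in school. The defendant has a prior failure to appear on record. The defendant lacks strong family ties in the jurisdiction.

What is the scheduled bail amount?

Base amounts from the schedule: possession of burglary tools $19,600; perjury $33,000; possession with intent to distribute $37,800.
Stacking rule: use the highest base only. Highest is possession with intent to distribute at $37,800. Combined base = $37,800.
Any prior felony conviction (+35%): $37,800 × 1.35 = $51,030.
Defendant is enrolled full-time in school (−25%): $51,030 × 0.75 = $38,272.50.
Prior failure to appear (+50%): $38,272.50 × 1.5 = $57,408.75.
$57,408.75 is within the $975,000 maximum.
$57,408.75 is at or above the $2,500 minimum.
Rounded to the nearest dollar: $57,409.

$57,409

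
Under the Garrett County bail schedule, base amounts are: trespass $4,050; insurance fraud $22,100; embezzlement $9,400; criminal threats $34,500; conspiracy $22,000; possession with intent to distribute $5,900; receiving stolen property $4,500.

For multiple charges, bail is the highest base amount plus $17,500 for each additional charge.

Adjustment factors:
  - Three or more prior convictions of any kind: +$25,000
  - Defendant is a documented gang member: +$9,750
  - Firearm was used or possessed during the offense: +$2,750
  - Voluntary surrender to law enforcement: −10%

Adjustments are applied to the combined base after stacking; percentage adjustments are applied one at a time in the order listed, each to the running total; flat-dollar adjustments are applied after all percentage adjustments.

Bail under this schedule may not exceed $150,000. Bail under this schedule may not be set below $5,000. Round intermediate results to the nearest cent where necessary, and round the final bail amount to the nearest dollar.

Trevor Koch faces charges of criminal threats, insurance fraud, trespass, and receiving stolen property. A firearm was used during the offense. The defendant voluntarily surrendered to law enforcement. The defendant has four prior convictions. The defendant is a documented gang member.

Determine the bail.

Base amounts from the schedule: criminal threats $34,500; insurance fraud $22,100; trespass $4,050; receiving stolen property $4,500.
Stacking rule: highest base plus $17,500 per additional charge. Highest is criminal threats at $34,500; 3 additional charges → +$52,500. Combined base = $87,000.
Voluntary surrender to law enforcement (−10%): $87,000 × 0.9 = $78,300.
Three or more prior convictions of any kind (+$25,000 flat): $78,300 + $25,000 = $103,300.
Defendant is a documented gang member (+$9,750 flat): $103,300 + $9,750 = $113,050.
Firearm was used or possessed during the offense (+$2,750 flat): $113,050 + $2,750 = $115,800.
$115,800 is within the $150,000 maximum.
$115,800 is at or above the $5,000 minimum.

$115,800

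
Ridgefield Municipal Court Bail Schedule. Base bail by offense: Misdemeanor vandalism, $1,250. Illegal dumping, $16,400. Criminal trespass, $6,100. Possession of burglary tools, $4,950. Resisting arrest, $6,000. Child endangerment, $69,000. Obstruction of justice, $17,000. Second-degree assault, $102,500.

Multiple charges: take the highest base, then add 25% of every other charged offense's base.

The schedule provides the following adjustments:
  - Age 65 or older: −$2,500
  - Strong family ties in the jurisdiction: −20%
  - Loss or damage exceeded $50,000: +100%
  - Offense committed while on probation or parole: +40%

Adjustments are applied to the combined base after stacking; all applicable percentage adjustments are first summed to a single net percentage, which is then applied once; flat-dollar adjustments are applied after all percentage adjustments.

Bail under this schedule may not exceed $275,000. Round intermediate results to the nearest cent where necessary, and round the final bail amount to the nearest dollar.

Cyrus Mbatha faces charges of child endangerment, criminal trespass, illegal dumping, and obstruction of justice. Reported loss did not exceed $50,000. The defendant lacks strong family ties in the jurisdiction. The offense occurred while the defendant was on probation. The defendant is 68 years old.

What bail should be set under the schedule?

Base amounts from the schedule: child endangerment $69,000; criminal trespass $6,100; illegal dumping $16,400; obstruction of justice $17,000.
Stacking rule: highest base plus 25% of each additional charge. Highest is child endangerment at $69,000. Additional: $6,100 × 25% = $1,525; $16,400 × 25% = $4,100; $17,000 × 25% = $4,250. Combined base = $69,000 + $9,875 = $78,875.
Offense committed while on probation or parole (+40%): $78,875 × 1.4 = $110,425.
Age 65 or older (−$2,500 flat): $110,425 − $2,500 = $107,925.
$107,925 is within the $275,000 maximum.

$107,925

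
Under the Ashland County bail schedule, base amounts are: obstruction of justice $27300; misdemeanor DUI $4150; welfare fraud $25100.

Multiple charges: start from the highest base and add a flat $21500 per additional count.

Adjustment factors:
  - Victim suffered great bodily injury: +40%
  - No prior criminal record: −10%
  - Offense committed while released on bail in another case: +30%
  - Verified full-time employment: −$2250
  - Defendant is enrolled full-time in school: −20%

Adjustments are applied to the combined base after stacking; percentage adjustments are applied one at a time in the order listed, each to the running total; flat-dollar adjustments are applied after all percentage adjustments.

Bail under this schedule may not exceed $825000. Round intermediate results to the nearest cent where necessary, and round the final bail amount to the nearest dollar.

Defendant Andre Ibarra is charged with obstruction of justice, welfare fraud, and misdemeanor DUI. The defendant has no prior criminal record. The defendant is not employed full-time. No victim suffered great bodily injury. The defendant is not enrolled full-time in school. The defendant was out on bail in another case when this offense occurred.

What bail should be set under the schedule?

$82251

Base amounts from the schedule: obstruction of justice $27300; welfare fraud $25100; misdemeanor DUI $4150.
Stacking rule: highest base plus $21500 per additional charge. Highest is obstruction of justice at $27300; 2 additional charges → +$43000. Combined base = $70300.
No prior criminal record (−10%): $70300 × 0.9 = $63270.
Offense committed while released on bail in another case (+30%): $63270 × 1.3 = $82251.
$82251 is within the $825000 maximum.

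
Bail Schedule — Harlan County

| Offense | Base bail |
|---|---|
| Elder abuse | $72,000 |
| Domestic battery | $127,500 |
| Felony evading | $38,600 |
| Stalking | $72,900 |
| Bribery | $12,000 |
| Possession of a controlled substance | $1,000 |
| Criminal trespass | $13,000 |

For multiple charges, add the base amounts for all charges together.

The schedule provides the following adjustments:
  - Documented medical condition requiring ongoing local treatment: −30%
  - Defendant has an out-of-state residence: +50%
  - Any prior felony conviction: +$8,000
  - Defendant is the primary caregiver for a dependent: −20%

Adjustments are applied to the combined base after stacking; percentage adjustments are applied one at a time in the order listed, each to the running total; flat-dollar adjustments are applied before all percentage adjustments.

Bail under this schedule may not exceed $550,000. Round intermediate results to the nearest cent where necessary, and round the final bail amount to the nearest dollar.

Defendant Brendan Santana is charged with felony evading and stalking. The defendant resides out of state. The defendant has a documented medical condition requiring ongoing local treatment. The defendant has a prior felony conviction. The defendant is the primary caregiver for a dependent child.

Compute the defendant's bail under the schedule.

Base amounts from the schedule: felony evading $38,600; stalking $72,900.
Stacking rule: sum of all bases. $38,600 + $72,900 = $111,500.
Any prior felony conviction (+$8,000 flat): $111,500 + $8,000 = $119,500.
Documented medical condition requiring ongoing local treatment (−30%): $119,500 × 0.7 = $83,650.
Defendant has an out-of-state residence (+50%): $83,650 × 1.5 = $125,475.
Defendant is the primary caregiver for a dependent (−20%): $125,475 × 0.8 = $100,380.
$100,380 is within the $550,000 maximum.

$100,380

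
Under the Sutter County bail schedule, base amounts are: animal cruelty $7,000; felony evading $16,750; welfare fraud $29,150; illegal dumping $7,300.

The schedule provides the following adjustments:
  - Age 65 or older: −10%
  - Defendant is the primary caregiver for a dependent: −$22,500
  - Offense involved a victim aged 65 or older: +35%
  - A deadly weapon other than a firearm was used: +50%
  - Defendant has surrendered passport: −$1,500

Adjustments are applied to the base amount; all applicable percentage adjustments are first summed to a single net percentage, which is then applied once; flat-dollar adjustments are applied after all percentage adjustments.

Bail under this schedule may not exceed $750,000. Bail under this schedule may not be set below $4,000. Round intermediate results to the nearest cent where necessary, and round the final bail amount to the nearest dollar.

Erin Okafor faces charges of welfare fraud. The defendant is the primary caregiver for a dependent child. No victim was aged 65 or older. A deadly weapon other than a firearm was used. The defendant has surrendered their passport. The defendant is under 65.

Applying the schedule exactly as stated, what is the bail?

$19,725

Base amounts from the schedule: welfare fraud $29,150.
Single charge. Combined base = $29,150.
A deadly weapon other than a firearm was used (+50%): $29,150 × 1.5 = $43,725.
Defendant is the primary caregiver for a dependent (−$22,500 flat): $43,725 − $22,500 = $21,225.
Defendant has surrendered passport (−$1,500 flat): $21,225 − $1,500 = $19,725.
$19,725 is within the $750,000 maximum.
$19,725 is at or above the $4,000 minimum.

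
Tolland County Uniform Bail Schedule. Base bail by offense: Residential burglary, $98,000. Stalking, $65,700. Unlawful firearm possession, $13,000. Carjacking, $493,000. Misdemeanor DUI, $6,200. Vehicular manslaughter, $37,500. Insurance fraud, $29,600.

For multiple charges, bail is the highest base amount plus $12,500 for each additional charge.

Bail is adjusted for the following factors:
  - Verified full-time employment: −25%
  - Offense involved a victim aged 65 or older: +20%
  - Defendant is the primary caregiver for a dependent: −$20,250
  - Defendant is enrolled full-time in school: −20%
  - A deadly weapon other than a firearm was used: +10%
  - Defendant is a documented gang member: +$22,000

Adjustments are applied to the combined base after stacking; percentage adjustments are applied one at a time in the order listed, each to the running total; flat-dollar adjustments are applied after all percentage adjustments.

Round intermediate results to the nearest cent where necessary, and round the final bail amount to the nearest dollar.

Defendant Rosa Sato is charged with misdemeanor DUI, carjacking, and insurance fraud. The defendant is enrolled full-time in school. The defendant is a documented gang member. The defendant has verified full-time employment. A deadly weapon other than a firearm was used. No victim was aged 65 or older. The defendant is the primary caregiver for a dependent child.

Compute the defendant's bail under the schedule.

$343,630

Base amounts from the schedule: misdemeanor DUI $6,200; carjacking $493,000; insurance fraud $29,600.
Stacking rule: highest base plus $12,500 per additional charge. Highest is carjacking at $493,000; 2 additional charges → +$25,000. Combined base = $518,000.
Verified full-time employment (−25%): $518,000 × 0.75 = $388,500.
Defendant is enrolled full-time in school (−20%): $388,500 × 0.8 = $310,800.
A deadly weapon other than a firearm was used (+10%): $310,800 × 1.1 = $341,880.
Defendant is the primary caregiver for a dependent (−$20,250 flat): $341,880 − $20,250 = $321,630.
Defendant is a documented gang member (+$22,000 flat): $321,630 + $22,000 = $343,630.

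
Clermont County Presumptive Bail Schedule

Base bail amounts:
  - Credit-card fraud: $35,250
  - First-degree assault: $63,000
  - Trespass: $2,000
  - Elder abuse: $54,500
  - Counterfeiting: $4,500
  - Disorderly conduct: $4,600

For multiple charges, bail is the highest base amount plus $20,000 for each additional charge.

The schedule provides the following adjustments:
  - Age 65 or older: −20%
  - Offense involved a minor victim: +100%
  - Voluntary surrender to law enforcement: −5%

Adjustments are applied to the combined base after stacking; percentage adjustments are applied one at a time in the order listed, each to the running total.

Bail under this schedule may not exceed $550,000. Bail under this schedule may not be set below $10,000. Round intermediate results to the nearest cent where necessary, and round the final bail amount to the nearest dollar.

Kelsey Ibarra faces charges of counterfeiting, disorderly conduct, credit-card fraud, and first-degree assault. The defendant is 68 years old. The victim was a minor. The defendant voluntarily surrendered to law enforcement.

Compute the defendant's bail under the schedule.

Base amounts from the schedule: counterfeiting $4,500; disorderly conduct $4,600; credit-card fraud $35,250; first-degree assault $63,000.
Stacking rule: highest base plus $20,000 per additional charge. Highest is first-degree assault at $63,000; 3 additional charges → +$60,000. Combined base = $123,000.
Age 65 or older (−20%): $123,000 × 0.8 = $98,400.
Offense involved a minor victim (+100%): $98,400 × 2 = $196,800.
Voluntary surrender to law enforcement (−5%): $196,800 × 0.95 = $186,960.
$186,960 is within the $550,000 maximum.
$186,960 is at or above the $10,000 minimum.

$186,960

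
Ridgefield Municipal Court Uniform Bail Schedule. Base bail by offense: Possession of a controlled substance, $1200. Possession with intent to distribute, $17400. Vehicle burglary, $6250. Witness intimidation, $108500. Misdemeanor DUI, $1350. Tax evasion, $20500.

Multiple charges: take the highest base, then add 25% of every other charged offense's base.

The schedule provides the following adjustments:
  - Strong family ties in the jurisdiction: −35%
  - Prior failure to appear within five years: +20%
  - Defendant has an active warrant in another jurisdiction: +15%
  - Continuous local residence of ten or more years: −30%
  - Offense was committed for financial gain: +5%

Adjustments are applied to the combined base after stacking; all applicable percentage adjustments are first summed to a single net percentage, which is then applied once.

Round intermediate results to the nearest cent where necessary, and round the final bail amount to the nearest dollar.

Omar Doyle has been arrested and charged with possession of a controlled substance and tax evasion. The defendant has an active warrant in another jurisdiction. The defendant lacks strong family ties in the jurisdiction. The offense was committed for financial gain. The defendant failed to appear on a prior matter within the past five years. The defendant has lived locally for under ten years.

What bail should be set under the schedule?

$29120

Base amounts from the schedule: possession of a controlled substance $1200; tax evasion $20500.
Stacking rule: highest base plus 25% of each additional charge. Highest is tax evasion at $20500. Additional: $1200 × 25% = $300. Combined base = $20500 + $300 = $20800.
Net percentage adjustment: +20% +15% +5% = +40%. $20800 × 1.4 = $29120.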